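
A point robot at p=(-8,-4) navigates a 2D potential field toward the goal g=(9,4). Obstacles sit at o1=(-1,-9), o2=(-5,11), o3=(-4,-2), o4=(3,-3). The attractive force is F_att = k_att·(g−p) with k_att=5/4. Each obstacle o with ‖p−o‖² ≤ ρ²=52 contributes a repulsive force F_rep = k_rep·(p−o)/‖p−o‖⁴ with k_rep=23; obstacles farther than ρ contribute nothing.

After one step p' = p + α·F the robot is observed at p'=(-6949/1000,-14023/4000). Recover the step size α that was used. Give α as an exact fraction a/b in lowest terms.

F_att = 5/4·(g−p) = 5/4·(17,8) = (21.2500,10.0000)
o1: d²=74 > ρ²=52 → inactive
o2: d²=234 > ρ²=52 → inactive
o3: d²=20 ≤ ρ²=52; F_rep = 23·(-4,-2)/20² = (-0.2300,-0.1150)
o4: d²=122 > ρ²=52 → inactive
F = F_att + ΣF_rep = (21.0200,9.8850)
Δp = p'−p = (1.0510,0.4943); α = Δx/Fx = (1051/1000) / (1051/50) = 1/20
check: Δy/Fy = (1977/4000) / (1977/200) = 1/20 ✓

α = 1/20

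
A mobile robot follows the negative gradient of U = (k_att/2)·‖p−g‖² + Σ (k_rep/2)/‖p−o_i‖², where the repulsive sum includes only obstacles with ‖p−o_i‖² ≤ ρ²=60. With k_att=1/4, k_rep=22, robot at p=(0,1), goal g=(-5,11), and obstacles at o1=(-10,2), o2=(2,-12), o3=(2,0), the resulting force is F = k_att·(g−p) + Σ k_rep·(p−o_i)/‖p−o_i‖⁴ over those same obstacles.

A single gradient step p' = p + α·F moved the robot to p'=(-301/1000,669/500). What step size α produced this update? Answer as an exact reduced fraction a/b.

α = 1/10

F_att = 1/4·(g−p) = 1/4·(-5,10) = (-1.2500,2.5000)
o1: d²=101 > ρ²=60 → inactive
o2: d²=173 > ρ²=60 → inactive
o3: d²=5 ≤ ρ²=60; F_rep = 22·(-2,1)/5² = (-1.7600,0.8800)
F = F_att + ΣF_rep = (-3.0100,3.3800)
Δp = p'−p = (-0.3010,0.3380); α = Δx/Fx = (-301/1000) / (-301/100) = 1/10
check: Δy/Fy = (169/500) / (169/50) = 1/10 ✓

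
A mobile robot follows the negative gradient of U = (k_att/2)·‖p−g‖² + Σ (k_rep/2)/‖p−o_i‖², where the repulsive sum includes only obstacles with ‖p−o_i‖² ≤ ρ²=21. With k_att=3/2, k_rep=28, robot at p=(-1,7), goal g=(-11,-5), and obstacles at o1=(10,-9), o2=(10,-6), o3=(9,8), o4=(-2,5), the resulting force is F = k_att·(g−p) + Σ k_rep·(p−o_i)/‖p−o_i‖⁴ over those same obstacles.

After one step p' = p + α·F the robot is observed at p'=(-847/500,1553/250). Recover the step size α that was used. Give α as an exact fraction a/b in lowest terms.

F_att = 3/2·(g−p) = 3/2·(-10,-12) = (-15.0000,-18.0000)
o1: d²=377 > ρ²=21 → inactive
o2: d²=290 > ρ²=21 → inactive
o3: d²=101 > ρ²=21 → inactive
o4: d²=5 ≤ ρ²=21; F_rep = 28·(1,2)/5² = (1.1200,2.2400)
F = F_att + ΣF_rep = (-13.8800,-15.7600)
Δp = p'−p = (-0.6940,-0.7880); α = Δx/Fx = (-347/500) / (-347/25) = 1/20
check: Δy/Fy = (-197/250) / (-394/25) = 1/20 ✓

α = 1/20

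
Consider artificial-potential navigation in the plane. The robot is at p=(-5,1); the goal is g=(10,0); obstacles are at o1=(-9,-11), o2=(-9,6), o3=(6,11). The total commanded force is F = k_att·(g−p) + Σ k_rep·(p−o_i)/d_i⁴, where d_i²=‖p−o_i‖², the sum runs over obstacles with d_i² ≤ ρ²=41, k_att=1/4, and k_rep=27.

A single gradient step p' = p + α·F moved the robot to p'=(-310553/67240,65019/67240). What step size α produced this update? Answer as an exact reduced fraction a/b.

F_att = 1/4·(g−p) = 1/4·(15,-1) = (3.7500,-0.2500)
o1: d²=160 > ρ²=41 → inactive
o2: d²=41 ≤ ρ²=41; F_rep = 27·(4,-5)/41² = (0.0642,-0.0803)
o3: d²=221 > ρ²=41 → inactive
F = F_att + ΣF_rep = (3.8142,-0.3303)
Δp = p'−p = (0.3814,-0.0330); α = Δx/Fx = (25647/67240) / (25647/6724) = 1/10
check: Δy/Fy = (-2221/67240) / (-2221/6724) = 1/10 ✓

α = 1/10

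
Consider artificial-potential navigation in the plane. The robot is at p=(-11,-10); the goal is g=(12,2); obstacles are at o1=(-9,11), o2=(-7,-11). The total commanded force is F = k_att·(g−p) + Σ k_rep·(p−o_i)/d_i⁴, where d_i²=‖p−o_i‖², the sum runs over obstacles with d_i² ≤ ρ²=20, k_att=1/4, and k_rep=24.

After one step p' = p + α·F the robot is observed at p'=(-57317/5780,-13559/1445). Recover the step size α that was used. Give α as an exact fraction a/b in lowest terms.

α = 1/5

F_att = 1/4·(g−p) = 1/4·(23,12) = (5.7500,3.0000)
o1: d²=445 > ρ²=20 → inactive
o2: d²=17 ≤ ρ²=20; F_rep = 24·(-4,1)/17² = (-0.3322,0.0830)
F = F_att + ΣF_rep = (5.4178,3.0830)
Δp = p'−p = (1.0836,0.6166); α = Δx/Fx = (6263/5780) / (6263/1156) = 1/5
check: Δy/Fy = (891/1445) / (891/289) = 1/5 ✓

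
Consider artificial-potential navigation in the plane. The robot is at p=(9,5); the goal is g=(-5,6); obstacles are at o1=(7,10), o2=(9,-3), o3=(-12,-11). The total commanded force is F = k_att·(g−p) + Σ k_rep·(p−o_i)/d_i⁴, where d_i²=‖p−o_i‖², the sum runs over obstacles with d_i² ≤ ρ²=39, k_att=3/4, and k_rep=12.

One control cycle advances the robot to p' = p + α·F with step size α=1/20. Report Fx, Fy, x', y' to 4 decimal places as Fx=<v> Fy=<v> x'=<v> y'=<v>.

F_att = 3/4·(g−p) = 3/4·(-14,1) = (-10.5000,0.7500)
o1: d²=29 ≤ ρ²=39; F_rep = 12·(2,-5)/29² = (0.0285,-0.0713)
o2: d²=64 > ρ²=39 → inactive
o3: d²=697 > ρ²=39 → inactive
F = F_att + ΣF_rep = (-10.4715,0.6787)
p' = p + 1/20·F = (8.4764,5.0339)

Fx=-10.4715 Fy=0.6787 x'=8.4764 y'=5.0339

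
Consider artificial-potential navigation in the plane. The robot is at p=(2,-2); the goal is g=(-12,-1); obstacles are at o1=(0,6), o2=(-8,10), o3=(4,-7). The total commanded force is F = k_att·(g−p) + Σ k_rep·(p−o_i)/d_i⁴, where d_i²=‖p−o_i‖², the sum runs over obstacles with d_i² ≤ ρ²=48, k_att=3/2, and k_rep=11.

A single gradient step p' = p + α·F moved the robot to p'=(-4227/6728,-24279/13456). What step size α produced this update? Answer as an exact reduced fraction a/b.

α = 1/8

F_att = 3/2·(g−p) = 3/2·(-14,1) = (-21.0000,1.5000)
o1: d²=68 > ρ²=48 → inactive
o2: d²=244 > ρ²=48 → inactive
o3: d²=29 ≤ ρ²=48; F_rep = 11·(-2,5)/29² = (-0.0262,0.0654)
F = F_att + ΣF_rep = (-21.0262,1.5654)
Δp = p'−p = (-2.6283,0.1957); α = Δx/Fx = (-17683/6728) / (-17683/841) = 1/8
check: Δy/Fy = (2633/13456) / (2633/1682) = 1/8 ✓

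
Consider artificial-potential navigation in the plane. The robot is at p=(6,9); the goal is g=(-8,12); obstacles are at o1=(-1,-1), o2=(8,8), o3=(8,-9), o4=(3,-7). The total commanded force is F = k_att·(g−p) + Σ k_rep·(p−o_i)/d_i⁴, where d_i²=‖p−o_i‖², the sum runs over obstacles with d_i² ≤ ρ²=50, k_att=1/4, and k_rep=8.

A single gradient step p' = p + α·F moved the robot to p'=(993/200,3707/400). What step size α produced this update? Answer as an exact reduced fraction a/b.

F_att = 1/4·(g−p) = 1/4·(-14,3) = (-3.5000,0.7500)
o1: d²=149 > ρ²=50 → inactive
o2: d²=5 ≤ ρ²=50; F_rep = 8·(-2,1)/5² = (-0.6400,0.3200)
o3: d²=328 > ρ²=50 → inactive
o4: d²=265 > ρ²=50 → inactive
F = F_att + ΣF_rep = (-4.1400,1.0700)
Δp = p'−p = (-1.0350,0.2675); α = Δx/Fx = (-207/200) / (-207/50) = 1/4
check: Δy/Fy = (107/400) / (107/100) = 1/4 ✓

α = 1/4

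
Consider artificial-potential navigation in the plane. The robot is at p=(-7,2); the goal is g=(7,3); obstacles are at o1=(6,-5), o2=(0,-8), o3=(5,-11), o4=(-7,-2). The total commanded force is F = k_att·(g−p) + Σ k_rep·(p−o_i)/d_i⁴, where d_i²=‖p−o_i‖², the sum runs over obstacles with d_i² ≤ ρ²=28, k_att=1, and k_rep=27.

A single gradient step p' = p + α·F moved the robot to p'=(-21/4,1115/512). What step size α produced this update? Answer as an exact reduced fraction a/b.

F_att = 1·(g−p) = 1·(14,1) = (14.0000,1.0000)
o1: d²=218 > ρ²=28 → inactive
o2: d²=149 > ρ²=28 → inactive
o3: d²=313 > ρ²=28 → inactive
o4: d²=16 ≤ ρ²=28; F_rep = 27·(0,4)/16² = (0.0000,0.4219)
F = F_att + ΣF_rep = (14.0000,1.4219)
Δp = p'−p = (1.7500,0.1777); α = Δx/Fx = (7/4) / (14) = 1/8
check: Δy/Fy = (91/512) / (91/64) = 1/8 ✓

α = 1/8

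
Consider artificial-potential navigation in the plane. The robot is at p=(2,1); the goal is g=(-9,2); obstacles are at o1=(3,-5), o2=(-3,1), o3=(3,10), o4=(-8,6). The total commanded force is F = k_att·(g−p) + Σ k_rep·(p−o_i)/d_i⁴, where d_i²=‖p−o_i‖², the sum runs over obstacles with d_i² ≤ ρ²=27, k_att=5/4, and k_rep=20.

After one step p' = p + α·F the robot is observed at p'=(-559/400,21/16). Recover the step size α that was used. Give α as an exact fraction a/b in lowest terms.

α = 1/4

F_att = 5/4·(g−p) = 5/4·(-11,1) = (-13.7500,1.2500)
o1: d²=37 > ρ²=27 → inactive
o2: d²=25 ≤ ρ²=27; F_rep = 20·(5,0)/25² = (0.1600,0.0000)
o3: d²=82 > ρ²=27 → inactive
o4: d²=125 > ρ²=27 → inactive
F = F_att + ΣF_rep = (-13.5900,1.2500)
Δp = p'−p = (-3.3975,0.3125); α = Δx/Fx = (-1359/400) / (-1359/100) = 1/4
check: Δy/Fy = (5/16) / (5/4) = 1/4 ✓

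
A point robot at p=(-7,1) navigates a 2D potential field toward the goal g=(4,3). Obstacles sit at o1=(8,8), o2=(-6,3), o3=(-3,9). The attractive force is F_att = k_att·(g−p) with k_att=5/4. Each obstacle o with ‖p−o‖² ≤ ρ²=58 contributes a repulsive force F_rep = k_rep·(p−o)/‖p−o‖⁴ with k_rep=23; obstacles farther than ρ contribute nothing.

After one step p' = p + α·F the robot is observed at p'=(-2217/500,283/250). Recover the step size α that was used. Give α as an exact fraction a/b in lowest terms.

F_att = 5/4·(g−p) = 5/4·(11,2) = (13.7500,2.5000)
o1: d²=274 > ρ²=58 → inactive
o2: d²=5 ≤ ρ²=58; F_rep = 23·(-1,-2)/5² = (-0.9200,-1.8400)
o3: d²=80 > ρ²=58 → inactive
F = F_att + ΣF_rep = (12.8300,0.6600)
Δp = p'−p = (2.5660,0.1320); α = Δx/Fx = (1283/500) / (1283/100) = 1/5
check: Δy/Fy = (33/250) / (33/50) = 1/5 ✓

α = 1/5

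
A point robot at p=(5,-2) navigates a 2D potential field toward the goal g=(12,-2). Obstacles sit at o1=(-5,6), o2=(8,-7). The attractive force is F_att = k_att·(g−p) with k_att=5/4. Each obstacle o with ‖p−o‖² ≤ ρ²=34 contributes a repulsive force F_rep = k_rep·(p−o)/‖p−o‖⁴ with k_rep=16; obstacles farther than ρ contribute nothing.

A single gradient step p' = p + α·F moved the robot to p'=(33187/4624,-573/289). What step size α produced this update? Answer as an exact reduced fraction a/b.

F_att = 5/4·(g−p) = 5/4·(7,0) = (8.7500,0.0000)
o1: d²=164 > ρ²=34 → inactive
o2: d²=34 ≤ ρ²=34; F_rep = 16·(-3,5)/34² = (-0.0415,0.0692)
F = F_att + ΣF_rep = (8.7085,0.0692)
Δp = p'−p = (2.1771,0.0173); α = Δx/Fx = (10067/4624) / (10067/1156) = 1/4
check: Δy/Fy = (5/289) / (20/289) = 1/4 ✓

α = 1/4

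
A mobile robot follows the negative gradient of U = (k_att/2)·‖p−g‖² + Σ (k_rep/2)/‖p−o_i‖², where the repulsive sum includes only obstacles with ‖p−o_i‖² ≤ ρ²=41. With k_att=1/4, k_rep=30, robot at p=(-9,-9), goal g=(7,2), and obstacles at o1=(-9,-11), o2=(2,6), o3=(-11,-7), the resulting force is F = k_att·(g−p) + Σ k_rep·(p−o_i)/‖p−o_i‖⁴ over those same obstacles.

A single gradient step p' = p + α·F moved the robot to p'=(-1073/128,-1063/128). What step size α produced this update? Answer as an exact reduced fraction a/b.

α = 1/8

F_att = 1/4·(g−p) = 1/4·(16,11) = (4.0000,2.7500)
o1: d²=4 ≤ ρ²=41; F_rep = 30·(0,2)/4² = (0.0000,3.7500)
o2: d²=346 > ρ²=41 → inactive
o3: d²=8 ≤ ρ²=41; F_rep = 30·(2,-2)/8² = (0.9375,-0.9375)
F = F_att + ΣF_rep = (4.9375,5.5625)
Δp = p'−p = (0.6172,0.6953); α = Δx/Fx = (79/128) / (79/16) = 1/8
check: Δy/Fy = (89/128) / (89/16) = 1/8 ✓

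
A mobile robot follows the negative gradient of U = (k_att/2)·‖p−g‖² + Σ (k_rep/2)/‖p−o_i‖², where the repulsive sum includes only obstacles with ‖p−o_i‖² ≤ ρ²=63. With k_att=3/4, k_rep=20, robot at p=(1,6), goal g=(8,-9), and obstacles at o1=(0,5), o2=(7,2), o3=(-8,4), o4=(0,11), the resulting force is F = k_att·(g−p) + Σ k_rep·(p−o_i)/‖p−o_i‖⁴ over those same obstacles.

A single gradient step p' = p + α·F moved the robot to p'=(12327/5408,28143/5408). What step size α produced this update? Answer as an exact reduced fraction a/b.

F_att = 3/4·(g−p) = 3/4·(7,-15) = (5.2500,-11.2500)
o1: d²=2 ≤ ρ²=63; F_rep = 20·(1,1)/2² = (5.0000,5.0000)
o2: d²=52 ≤ ρ²=63; F_rep = 20·(-6,4)/52² = (-0.0444,0.0296)
o3: d²=85 > ρ²=63 → inactive
o4: d²=26 ≤ ρ²=63; F_rep = 20·(1,-5)/26² = (0.0296,-0.1479)
F = F_att + ΣF_rep = (10.2352,-6.3683)
Δp = p'−p = (1.2794,-0.7960); α = Δx/Fx = (6919/5408) / (6919/676) = 1/8
check: Δy/Fy = (-4305/5408) / (-4305/676) = 1/8 ✓

α = 1/8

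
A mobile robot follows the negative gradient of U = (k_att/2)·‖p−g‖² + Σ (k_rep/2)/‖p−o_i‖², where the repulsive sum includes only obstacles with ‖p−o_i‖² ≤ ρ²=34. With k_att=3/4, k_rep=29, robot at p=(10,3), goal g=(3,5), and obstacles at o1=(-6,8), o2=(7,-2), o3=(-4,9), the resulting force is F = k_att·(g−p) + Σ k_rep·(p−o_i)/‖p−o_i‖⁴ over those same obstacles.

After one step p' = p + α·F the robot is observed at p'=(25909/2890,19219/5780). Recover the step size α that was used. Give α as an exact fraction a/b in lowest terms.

α = 1/5

F_att = 3/4·(g−p) = 3/4·(-7,2) = (-5.2500,1.5000)
o1: d²=281 > ρ²=34 → inactive
o2: d²=34 ≤ ρ²=34; F_rep = 29·(3,5)/34² = (0.0753,0.1254)
o3: d²=232 > ρ²=34 → inactive
F = F_att + ΣF_rep = (-5.1747,1.6254)
Δp = p'−p = (-1.0349,0.3251); α = Δx/Fx = (-2991/2890) / (-2991/578) = 1/5
check: Δy/Fy = (1879/5780) / (1879/1156) = 1/5 ✓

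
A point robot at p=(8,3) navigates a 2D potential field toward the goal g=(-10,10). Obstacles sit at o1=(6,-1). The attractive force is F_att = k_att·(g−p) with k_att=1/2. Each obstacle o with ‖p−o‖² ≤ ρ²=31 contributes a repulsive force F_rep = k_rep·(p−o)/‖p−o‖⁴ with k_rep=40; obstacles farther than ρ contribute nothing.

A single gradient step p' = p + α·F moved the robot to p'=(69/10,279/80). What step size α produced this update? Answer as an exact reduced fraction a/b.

α = 1/8

F_att = 1/2·(g−p) = 1/2·(-18,7) = (-9.0000,3.5000)
o1: d²=20 ≤ ρ²=31; F_rep = 40·(2,4)/20² = (0.2000,0.4000)
F = F_att + ΣF_rep = (-8.8000,3.9000)
Δp = p'−p = (-1.1000,0.4875); α = Δx/Fx = (-11/10) / (-44/5) = 1/8
check: Δy/Fy = (39/80) / (39/10) = 1/8 ✓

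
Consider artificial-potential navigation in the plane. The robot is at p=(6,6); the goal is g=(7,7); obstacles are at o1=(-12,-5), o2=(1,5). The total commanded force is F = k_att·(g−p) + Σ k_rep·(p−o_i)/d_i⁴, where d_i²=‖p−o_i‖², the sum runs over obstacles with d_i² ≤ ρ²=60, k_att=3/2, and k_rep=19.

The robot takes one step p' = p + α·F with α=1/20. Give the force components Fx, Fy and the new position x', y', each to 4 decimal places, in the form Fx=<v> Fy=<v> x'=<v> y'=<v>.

F_att = 3/2·(g−p) = 3/2·(1,1) = (1.5000,1.5000)
o1: d²=445 > ρ²=60 → inactive
o2: d²=26 ≤ ρ²=60; F_rep = 19·(5,1)/26² = (0.1405,0.0281)
F = F_att + ΣF_rep = (1.6405,1.5281)
p' = p + 1/20·F = (6.0820,6.0764)

Fx=1.6405 Fy=1.5281 x'=6.0820 y'=6.0764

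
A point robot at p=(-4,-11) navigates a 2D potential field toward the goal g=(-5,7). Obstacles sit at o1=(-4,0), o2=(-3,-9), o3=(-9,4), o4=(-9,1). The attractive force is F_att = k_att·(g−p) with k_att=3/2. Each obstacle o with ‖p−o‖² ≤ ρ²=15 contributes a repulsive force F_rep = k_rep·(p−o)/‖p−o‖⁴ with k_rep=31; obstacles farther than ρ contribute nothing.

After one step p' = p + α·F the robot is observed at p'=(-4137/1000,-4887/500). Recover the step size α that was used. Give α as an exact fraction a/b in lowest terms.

F_att = 3/2·(g−p) = 3/2·(-1,18) = (-1.5000,27.0000)
o1: d²=121 > ρ²=15 → inactive
o2: d²=5 ≤ ρ²=15; F_rep = 31·(-1,-2)/5² = (-1.2400,-2.4800)
o3: d²=250 > ρ²=15 → inactive
o4: d²=169 > ρ²=15 → inactive
F = F_att + ΣF_rep = (-2.7400,24.5200)
Δp = p'−p = (-0.1370,1.2260); α = Δx/Fx = (-137/1000) / (-137/50) = 1/20
check: Δy/Fy = (613/500) / (613/25) = 1/20 ✓

α = 1/20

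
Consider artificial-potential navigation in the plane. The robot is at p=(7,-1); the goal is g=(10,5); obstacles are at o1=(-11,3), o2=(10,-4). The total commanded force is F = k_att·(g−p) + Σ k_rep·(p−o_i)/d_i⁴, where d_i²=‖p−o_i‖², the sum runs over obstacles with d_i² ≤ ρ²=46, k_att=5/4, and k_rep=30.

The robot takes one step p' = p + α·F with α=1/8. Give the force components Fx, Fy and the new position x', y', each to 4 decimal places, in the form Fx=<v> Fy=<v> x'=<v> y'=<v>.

F_att = 5/4·(g−p) = 5/4·(3,6) = (3.7500,7.5000)
o1: d²=340 > ρ²=46 → inactive
o2: d²=18 ≤ ρ²=46; F_rep = 30·(-3,3)/18² = (-0.2778,0.2778)
F = F_att + ΣF_rep = (3.4722,7.7778)
p' = p + 1/8·F = (7.4340,-0.0278)

Fx=3.4722 Fy=7.7778 x'=7.4340 y'=-0.0278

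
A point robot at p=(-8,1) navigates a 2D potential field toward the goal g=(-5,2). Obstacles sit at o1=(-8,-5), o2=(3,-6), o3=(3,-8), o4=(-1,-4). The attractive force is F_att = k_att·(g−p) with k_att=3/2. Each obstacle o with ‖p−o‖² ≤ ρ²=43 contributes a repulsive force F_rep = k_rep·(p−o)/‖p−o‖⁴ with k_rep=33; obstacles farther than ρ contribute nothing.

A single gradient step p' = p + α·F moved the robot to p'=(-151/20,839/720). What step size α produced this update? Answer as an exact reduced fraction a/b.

α = 1/10

F_att = 3/2·(g−p) = 3/2·(3,1) = (4.5000,1.5000)
o1: d²=36 ≤ ρ²=43; F_rep = 33·(0,6)/36² = (0.0000,0.1528)
o2: d²=170 > ρ²=43 → inactive
o3: d²=202 > ρ²=43 → inactive
o4: d²=74 > ρ²=43 → inactive
F = F_att + ΣF_rep = (4.5000,1.6528)
Δp = p'−p = (0.4500,0.1653); α = Δx/Fx = (9/20) / (9/2) = 1/10
check: Δy/Fy = (119/720) / (119/72) = 1/10 ✓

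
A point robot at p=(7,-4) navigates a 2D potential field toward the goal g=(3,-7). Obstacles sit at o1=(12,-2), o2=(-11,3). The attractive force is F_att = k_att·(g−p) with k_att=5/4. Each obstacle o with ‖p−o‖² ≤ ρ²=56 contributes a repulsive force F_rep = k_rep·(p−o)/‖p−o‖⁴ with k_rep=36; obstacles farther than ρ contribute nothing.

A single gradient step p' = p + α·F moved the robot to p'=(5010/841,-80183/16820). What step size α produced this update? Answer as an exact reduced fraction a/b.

α = 1/5

F_att = 5/4·(g−p) = 5/4·(-4,-3) = (-5.0000,-3.7500)
o1: d²=29 ≤ ρ²=56; F_rep = 36·(-5,-2)/29² = (-0.2140,-0.0856)
o2: d²=373 > ρ²=56 → inactive
F = F_att + ΣF_rep = (-5.2140,-3.8356)
Δp = p'−p = (-1.0428,-0.7671); α = Δx/Fx = (-877/841) / (-4385/841) = 1/5
check: Δy/Fy = (-12903/16820) / (-12903/3364) = 1/5 ✓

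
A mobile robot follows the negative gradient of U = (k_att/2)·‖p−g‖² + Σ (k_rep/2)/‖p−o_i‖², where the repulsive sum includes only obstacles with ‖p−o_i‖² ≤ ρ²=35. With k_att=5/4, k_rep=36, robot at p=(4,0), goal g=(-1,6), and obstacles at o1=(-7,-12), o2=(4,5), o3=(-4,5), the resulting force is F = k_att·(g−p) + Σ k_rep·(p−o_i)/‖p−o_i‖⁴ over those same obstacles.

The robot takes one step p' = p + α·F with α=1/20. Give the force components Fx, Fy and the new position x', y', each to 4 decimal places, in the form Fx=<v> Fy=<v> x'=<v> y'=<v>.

Fx=-6.2500 Fy=7.2120 x'=3.6875 y'=0.3606

F_att = 5/4·(g−p) = 5/4·(-5,6) = (-6.2500,7.5000)
o1: d²=265 > ρ²=35 → inactive
o2: d²=25 ≤ ρ²=35; F_rep = 36·(0,-5)/25² = (0.0000,-0.2880)
o3: d²=89 > ρ²=35 → inactive
F = F_att + ΣF_rep = (-6.2500,7.2120)
p' = p + 1/20·F = (3.6875,0.3606)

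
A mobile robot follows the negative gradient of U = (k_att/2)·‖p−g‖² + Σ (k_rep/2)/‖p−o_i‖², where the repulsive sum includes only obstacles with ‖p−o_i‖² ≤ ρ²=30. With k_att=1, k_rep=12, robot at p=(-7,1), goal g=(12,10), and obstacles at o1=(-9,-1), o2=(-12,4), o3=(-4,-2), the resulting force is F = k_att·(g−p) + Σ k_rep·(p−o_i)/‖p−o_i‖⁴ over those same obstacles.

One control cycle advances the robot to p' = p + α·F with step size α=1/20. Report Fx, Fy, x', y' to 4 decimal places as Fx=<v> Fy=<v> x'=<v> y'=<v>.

Fx=19.2639 Fy=9.4861 x'=-6.0368 y'=1.4743

F_att = 1·(g−p) = 1·(19,9) = (19.0000,9.0000)
o1: d²=8 ≤ ρ²=30; F_rep = 12·(2,2)/8² = (0.3750,0.3750)
o2: d²=34 > ρ²=30 → inactive
o3: d²=18 ≤ ρ²=30; F_rep = 12·(-3,3)/18² = (-0.1111,0.1111)
F = F_att + ΣF_rep = (19.2639,9.4861)
p' = p + 1/20·F = (-6.0368,1.4743)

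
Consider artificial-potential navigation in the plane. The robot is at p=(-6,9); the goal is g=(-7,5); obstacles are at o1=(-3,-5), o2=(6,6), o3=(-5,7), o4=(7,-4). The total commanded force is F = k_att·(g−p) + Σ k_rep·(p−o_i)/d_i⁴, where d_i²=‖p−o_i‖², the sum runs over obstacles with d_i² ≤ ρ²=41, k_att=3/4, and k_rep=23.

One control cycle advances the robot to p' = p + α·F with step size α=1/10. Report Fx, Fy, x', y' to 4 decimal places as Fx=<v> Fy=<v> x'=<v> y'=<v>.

F_att = 3/4·(g−p) = 3/4·(-1,-4) = (-0.7500,-3.0000)
o1: d²=205 > ρ²=41 → inactive
o2: d²=153 > ρ²=41 → inactive
o3: d²=5 ≤ ρ²=41; F_rep = 23·(-1,2)/5² = (-0.9200,1.8400)
o4: d²=338 > ρ²=41 → inactive
F = F_att + ΣF_rep = (-1.6700,-1.1600)
p' = p + 1/10·F = (-6.1670,8.8840)

Fx=-1.6700 Fy=-1.1600 x'=-6.1670 y'=8.8840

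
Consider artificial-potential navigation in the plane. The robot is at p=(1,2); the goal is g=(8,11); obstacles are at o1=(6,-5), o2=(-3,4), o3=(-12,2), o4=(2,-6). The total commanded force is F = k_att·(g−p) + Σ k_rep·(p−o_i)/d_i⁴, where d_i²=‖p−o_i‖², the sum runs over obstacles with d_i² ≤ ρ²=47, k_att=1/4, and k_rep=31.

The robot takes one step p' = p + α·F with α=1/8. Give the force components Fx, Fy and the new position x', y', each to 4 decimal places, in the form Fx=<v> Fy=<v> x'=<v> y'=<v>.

Fx=2.0600 Fy=2.0950 x'=1.2575 y'=2.2619

F_att = 1/4·(g−p) = 1/4·(7,9) = (1.7500,2.2500)
o1: d²=74 > ρ²=47 → inactive
o2: d²=20 ≤ ρ²=47; F_rep = 31·(4,-2)/20² = (0.3100,-0.1550)
o3: d²=169 > ρ²=47 → inactive
o4: d²=65 > ρ²=47 → inactive
F = F_att + ΣF_rep = (2.0600,2.0950)
p' = p + 1/8·F = (1.2575,2.2619)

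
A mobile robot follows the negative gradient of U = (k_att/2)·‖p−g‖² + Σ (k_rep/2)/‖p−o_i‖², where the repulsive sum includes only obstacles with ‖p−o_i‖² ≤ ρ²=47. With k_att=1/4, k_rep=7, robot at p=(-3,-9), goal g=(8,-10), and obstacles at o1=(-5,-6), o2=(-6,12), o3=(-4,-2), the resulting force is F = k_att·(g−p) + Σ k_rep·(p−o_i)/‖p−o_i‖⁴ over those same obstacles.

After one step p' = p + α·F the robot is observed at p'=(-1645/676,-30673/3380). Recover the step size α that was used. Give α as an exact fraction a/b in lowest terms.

F_att = 1/4·(g−p) = 1/4·(11,-1) = (2.7500,-0.2500)
o1: d²=13 ≤ ρ²=47; F_rep = 7·(2,-3)/13² = (0.0828,-0.1243)
o2: d²=450 > ρ²=47 → inactive
o3: d²=50 > ρ²=47 → inactive
F = F_att + ΣF_rep = (2.8328,-0.3743)
Δp = p'−p = (0.5666,-0.0749); α = Δx/Fx = (383/676) / (1915/676) = 1/5
check: Δy/Fy = (-253/3380) / (-253/676) = 1/5 ✓

α = 1/5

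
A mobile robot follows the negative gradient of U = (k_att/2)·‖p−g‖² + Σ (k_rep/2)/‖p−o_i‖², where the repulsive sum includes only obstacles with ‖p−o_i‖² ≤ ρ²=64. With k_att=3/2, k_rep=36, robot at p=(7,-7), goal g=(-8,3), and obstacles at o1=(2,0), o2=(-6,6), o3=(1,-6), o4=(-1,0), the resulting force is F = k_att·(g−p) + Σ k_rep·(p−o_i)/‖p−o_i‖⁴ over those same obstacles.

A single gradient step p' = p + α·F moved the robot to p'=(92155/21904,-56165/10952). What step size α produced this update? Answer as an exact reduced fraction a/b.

F_att = 3/2·(g−p) = 3/2·(-15,10) = (-22.5000,15.0000)
o1: d²=74 > ρ²=64 → inactive
o2: d²=338 > ρ²=64 → inactive
o3: d²=37 ≤ ρ²=64; F_rep = 36·(6,-1)/37² = (0.1578,-0.0263)
o4: d²=113 > ρ²=64 → inactive
F = F_att + ΣF_rep = (-22.3422,14.9737)
Δp = p'−p = (-2.7928,1.8717); α = Δx/Fx = (-61173/21904) / (-61173/2738) = 1/8
check: Δy/Fy = (20499/10952) / (20499/1369) = 1/8 ✓

α = 1/8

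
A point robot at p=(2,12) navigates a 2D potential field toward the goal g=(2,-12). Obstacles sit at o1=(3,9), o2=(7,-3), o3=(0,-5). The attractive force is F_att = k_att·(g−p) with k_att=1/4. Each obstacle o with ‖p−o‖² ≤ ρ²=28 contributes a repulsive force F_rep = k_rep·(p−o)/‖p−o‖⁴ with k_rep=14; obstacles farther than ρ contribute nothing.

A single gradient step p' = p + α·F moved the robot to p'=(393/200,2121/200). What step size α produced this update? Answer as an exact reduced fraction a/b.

F_att = 1/4·(g−p) = 1/4·(0,-24) = (0.0000,-6.0000)
o1: d²=10 ≤ ρ²=28; F_rep = 14·(-1,3)/10² = (-0.1400,0.4200)
o2: d²=250 > ρ²=28 → inactive
o3: d²=293 > ρ²=28 → inactive
F = F_att + ΣF_rep = (-0.1400,-5.5800)
Δp = p'−p = (-0.0350,-1.3950); α = Δx/Fx = (-7/200) / (-7/50) = 1/4
check: Δy/Fy = (-279/200) / (-279/50) = 1/4 ✓

α = 1/4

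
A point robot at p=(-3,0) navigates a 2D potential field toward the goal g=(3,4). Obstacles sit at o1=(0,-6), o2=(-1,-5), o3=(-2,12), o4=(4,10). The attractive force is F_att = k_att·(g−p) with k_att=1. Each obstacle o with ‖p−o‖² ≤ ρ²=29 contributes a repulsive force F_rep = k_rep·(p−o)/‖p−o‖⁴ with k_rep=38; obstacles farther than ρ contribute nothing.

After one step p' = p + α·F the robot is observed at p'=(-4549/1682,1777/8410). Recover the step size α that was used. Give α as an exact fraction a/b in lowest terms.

α = 1/20

F_att = 1·(g−p) = 1·(6,4) = (6.0000,4.0000)
o1: d²=45 > ρ²=29 → inactive
o2: d²=29 ≤ ρ²=29; F_rep = 38·(-2,5)/29² = (-0.0904,0.2259)
o3: d²=145 > ρ²=29 → inactive
o4: d²=149 > ρ²=29 → inactive
F = F_att + ΣF_rep = (5.9096,4.2259)
Δp = p'−p = (0.2955,0.2113); α = Δx/Fx = (497/1682) / (4970/841) = 1/20
check: Δy/Fy = (1777/8410) / (3554/841) = 1/20 ✓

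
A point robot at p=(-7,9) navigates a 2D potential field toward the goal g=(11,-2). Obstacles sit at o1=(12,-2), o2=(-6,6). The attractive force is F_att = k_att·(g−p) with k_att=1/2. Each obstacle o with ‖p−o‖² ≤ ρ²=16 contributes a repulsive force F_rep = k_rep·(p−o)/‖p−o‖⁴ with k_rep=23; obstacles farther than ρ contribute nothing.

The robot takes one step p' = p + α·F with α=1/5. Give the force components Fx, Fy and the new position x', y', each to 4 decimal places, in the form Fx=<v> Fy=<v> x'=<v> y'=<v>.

F_att = 1/2·(g−p) = 1/2·(18,-11) = (9.0000,-5.5000)
o1: d²=482 > ρ²=16 → inactive
o2: d²=10 ≤ ρ²=16; F_rep = 23·(-1,3)/10² = (-0.2300,0.6900)
F = F_att + ΣF_rep = (8.7700,-4.8100)
p' = p + 1/5·F = (-5.2460,8.0380)

Fx=8.7700 Fy=-4.8100 x'=-5.2460 y'=8.0380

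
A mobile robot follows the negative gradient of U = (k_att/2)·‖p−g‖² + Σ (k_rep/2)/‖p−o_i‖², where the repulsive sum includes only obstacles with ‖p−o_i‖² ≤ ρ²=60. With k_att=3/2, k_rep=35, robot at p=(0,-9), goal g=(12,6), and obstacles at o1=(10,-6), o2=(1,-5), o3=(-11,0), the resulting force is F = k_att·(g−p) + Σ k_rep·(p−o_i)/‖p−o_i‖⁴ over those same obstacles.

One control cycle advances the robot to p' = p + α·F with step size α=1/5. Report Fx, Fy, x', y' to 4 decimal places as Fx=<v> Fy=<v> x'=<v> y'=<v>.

F_att = 3/2·(g−p) = 3/2·(12,15) = (18.0000,22.5000)
o1: d²=109 > ρ²=60 → inactive
o2: d²=17 ≤ ρ²=60; F_rep = 35·(-1,-4)/17² = (-0.1211,-0.4844)
o3: d²=202 > ρ²=60 → inactive
F = F_att + ΣF_rep = (17.8789,22.0156)
p' = p + 1/5·F = (3.5758,-4.5969)

Fx=17.8789 Fy=22.0156 x'=3.5758 y'=-4.5969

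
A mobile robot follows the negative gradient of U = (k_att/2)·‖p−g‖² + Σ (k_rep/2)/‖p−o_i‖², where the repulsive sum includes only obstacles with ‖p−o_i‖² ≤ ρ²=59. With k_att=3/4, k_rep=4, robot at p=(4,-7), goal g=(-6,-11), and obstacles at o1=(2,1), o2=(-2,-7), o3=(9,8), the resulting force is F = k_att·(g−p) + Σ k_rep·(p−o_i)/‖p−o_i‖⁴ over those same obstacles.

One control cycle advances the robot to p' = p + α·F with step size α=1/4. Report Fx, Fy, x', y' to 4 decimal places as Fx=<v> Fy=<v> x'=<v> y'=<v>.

F_att = 3/4·(g−p) = 3/4·(-10,-4) = (-7.5000,-3.0000)
o1: d²=68 > ρ²=59 → inactive
o2: d²=36 ≤ ρ²=59; F_rep = 4·(6,0)/36² = (0.0185,0.0000)
o3: d²=250 > ρ²=59 → inactive
F = F_att + ΣF_rep = (-7.4815,-3.0000)
p' = p + 1/4·F = (2.1296,-7.7500)

Fx=-7.4815 Fy=-3.0000 x'=2.1296 y'=-7.7500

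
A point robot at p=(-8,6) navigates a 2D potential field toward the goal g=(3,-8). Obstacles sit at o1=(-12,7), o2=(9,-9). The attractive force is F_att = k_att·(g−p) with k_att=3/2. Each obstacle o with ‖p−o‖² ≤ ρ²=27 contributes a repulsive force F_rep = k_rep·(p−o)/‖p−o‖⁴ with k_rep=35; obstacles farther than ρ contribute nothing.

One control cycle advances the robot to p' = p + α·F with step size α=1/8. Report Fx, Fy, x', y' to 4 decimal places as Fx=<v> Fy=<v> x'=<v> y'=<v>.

Fx=16.9844 Fy=-21.1211 x'=-5.8769 y'=3.3599

F_att = 3/2·(g−p) = 3/2·(11,-14) = (16.5000,-21.0000)
o1: d²=17 ≤ ρ²=27; F_rep = 35·(4,-1)/17² = (0.4844,-0.1211)
o2: d²=514 > ρ²=27 → inactive
F = F_att + ΣF_rep = (16.9844,-21.1211)
p' = p + 1/8·F = (-5.8769,3.3599)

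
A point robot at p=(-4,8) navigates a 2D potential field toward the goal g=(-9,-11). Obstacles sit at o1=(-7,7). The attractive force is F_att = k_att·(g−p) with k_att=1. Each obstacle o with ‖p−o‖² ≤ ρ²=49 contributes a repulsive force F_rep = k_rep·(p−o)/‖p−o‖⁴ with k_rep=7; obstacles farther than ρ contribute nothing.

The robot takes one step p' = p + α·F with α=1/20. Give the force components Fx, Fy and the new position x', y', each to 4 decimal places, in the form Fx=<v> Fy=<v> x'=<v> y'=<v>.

F_att = 1·(g−p) = 1·(-5,-19) = (-5.0000,-19.0000)
o1: d²=10 ≤ ρ²=49; F_rep = 7·(3,1)/10² = (0.2100,0.0700)
F = F_att + ΣF_rep = (-4.7900,-18.9300)
p' = p + 1/20·F = (-4.2395,7.0535)

Fx=-4.7900 Fy=-18.9300 x'=-4.2395 y'=7.0535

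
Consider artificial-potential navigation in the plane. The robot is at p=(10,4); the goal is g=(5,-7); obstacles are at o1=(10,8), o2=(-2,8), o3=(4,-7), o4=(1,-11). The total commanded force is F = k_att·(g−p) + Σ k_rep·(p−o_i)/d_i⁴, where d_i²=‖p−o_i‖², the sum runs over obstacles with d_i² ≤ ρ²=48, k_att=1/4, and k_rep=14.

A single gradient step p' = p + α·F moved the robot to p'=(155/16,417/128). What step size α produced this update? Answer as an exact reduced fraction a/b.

F_att = 1/4·(g−p) = 1/4·(-5,-11) = (-1.2500,-2.7500)
o1: d²=16 ≤ ρ²=48; F_rep = 14·(0,-4)/16² = (0.0000,-0.2188)
o2: d²=160 > ρ²=48 → inactive
o3: d²=157 > ρ²=48 → inactive
o4: d²=306 > ρ²=48 → inactive
F = F_att + ΣF_rep = (-1.2500,-2.9688)
Δp = p'−p = (-0.3125,-0.7422); α = Δx/Fx = (-5/16) / (-5/4) = 1/4
check: Δy/Fy = (-95/128) / (-95/32) = 1/4 ✓

α = 1/4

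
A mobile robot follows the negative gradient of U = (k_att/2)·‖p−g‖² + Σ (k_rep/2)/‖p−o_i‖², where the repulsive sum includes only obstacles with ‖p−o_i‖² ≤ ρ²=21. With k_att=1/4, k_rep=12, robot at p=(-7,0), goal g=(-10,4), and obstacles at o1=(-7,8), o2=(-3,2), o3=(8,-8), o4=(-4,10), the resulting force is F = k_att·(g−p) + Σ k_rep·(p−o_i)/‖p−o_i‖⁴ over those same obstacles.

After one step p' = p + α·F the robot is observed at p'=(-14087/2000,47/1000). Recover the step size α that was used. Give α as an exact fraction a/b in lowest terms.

α = 1/20

F_att = 1/4·(g−p) = 1/4·(-3,4) = (-0.7500,1.0000)
o1: d²=64 > ρ²=21 → inactive
o2: d²=20 ≤ ρ²=21; F_rep = 12·(-4,-2)/20² = (-0.1200,-0.0600)
o3: d²=289 > ρ²=21 → inactive
o4: d²=109 > ρ²=21 → inactive
F = F_att + ΣF_rep = (-0.8700,0.9400)
Δp = p'−p = (-0.0435,0.0470); α = Δx/Fx = (-87/2000) / (-87/100) = 1/20
check: Δy/Fy = (47/1000) / (47/50) = 1/20 ✓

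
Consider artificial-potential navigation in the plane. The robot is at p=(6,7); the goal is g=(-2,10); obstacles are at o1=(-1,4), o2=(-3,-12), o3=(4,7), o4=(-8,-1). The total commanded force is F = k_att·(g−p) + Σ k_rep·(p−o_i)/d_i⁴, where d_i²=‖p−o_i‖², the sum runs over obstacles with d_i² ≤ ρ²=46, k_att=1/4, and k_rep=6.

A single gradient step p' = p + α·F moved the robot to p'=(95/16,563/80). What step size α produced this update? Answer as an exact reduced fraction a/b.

α = 1/20

F_att = 1/4·(g−p) = 1/4·(-8,3) = (-2.0000,0.7500)
o1: d²=58 > ρ²=46 → inactive
o2: d²=442 > ρ²=46 → inactive
o3: d²=4 ≤ ρ²=46; F_rep = 6·(2,0)/4² = (0.7500,0.0000)
o4: d²=260 > ρ²=46 → inactive
F = F_att + ΣF_rep = (-1.2500,0.7500)
Δp = p'−p = (-0.0625,0.0375); α = Δx/Fx = (-1/16) / (-5/4) = 1/20
check: Δy/Fy = (3/80) / (3/4) = 1/20 ✓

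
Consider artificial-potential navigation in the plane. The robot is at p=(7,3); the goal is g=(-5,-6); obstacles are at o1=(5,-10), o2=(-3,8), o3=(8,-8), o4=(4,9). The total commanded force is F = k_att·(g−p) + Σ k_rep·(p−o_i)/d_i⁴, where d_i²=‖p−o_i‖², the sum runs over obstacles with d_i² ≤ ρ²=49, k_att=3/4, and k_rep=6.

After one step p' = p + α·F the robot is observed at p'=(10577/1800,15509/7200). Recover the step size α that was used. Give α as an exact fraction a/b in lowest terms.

α = 1/8

F_att = 3/4·(g−p) = 3/4·(-12,-9) = (-9.0000,-6.7500)
o1: d²=173 > ρ²=49 → inactive
o2: d²=125 > ρ²=49 → inactive
o3: d²=122 > ρ²=49 → inactive
o4: d²=45 ≤ ρ²=49; F_rep = 6·(3,-6)/45² = (0.0089,-0.0178)
F = F_att + ΣF_rep = (-8.9911,-6.7678)
Δp = p'−p = (-1.1239,-0.8460); α = Δx/Fx = (-2023/1800) / (-2023/225) = 1/8
check: Δy/Fy = (-6091/7200) / (-6091/900) = 1/8 ✓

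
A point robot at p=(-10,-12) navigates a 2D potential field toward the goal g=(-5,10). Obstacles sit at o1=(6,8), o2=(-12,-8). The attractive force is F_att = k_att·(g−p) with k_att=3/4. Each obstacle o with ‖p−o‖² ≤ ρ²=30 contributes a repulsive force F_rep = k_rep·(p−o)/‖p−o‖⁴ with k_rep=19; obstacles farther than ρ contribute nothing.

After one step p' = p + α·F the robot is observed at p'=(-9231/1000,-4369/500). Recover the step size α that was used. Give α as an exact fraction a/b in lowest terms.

α = 1/5

F_att = 3/4·(g−p) = 3/4·(5,22) = (3.7500,16.5000)
o1: d²=656 > ρ²=30 → inactive
o2: d²=20 ≤ ρ²=30; F_rep = 19·(2,-4)/20² = (0.0950,-0.1900)
F = F_att + ΣF_rep = (3.8450,16.3100)
Δp = p'−p = (0.7690,3.2620); α = Δx/Fx = (769/1000) / (769/200) = 1/5
check: Δy/Fy = (1631/500) / (1631/100) = 1/5 ✓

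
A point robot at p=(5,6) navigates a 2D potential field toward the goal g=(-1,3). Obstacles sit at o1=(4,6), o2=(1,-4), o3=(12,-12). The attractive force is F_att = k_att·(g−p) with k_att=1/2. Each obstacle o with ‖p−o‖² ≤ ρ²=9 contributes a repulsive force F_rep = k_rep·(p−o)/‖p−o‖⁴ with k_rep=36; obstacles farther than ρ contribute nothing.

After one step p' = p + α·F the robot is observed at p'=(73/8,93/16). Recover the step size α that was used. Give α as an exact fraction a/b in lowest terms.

α = 1/8

F_att = 1/2·(g−p) = 1/2·(-6,-3) = (-3.0000,-1.5000)
o1: d²=1 ≤ ρ²=9; F_rep = 36·(1,0)/1² = (36.0000,0.0000)
o2: d²=116 > ρ²=9 → inactive
o3: d²=373 > ρ²=9 → inactive
F = F_att + ΣF_rep = (33.0000,-1.5000)
Δp = p'−p = (4.1250,-0.1875); α = Δx/Fx = (33/8) / (33) = 1/8
check: Δy/Fy = (-3/16) / (-3/2) = 1/8 ✓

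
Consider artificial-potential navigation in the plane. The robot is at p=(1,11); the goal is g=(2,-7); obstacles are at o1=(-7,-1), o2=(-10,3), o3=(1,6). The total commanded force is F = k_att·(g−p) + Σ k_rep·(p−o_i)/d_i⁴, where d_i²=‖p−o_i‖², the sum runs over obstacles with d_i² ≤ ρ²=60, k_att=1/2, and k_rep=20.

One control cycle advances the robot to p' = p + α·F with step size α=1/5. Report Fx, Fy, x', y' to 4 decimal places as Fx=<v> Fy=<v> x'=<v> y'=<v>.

Fx=0.5000 Fy=-8.8400 x'=1.1000 y'=9.2320

F_att = 1/2·(g−p) = 1/2·(1,-18) = (0.5000,-9.0000)
o1: d²=208 > ρ²=60 → inactive
o2: d²=185 > ρ²=60 → inactive
o3: d²=25 ≤ ρ²=60; F_rep = 20·(0,5)/25² = (0.0000,0.1600)
F = F_att + ΣF_rep = (0.5000,-8.8400)
p' = p + 1/5·F = (1.1000,9.2320)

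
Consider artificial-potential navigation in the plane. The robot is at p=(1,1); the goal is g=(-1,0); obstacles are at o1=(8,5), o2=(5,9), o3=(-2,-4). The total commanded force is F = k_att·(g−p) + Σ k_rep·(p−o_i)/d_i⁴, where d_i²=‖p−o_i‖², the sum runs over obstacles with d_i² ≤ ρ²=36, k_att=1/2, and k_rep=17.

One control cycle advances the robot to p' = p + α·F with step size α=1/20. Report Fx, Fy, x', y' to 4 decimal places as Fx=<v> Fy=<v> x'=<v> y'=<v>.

Fx=-0.9559 Fy=-0.4265 x'=0.9522 y'=0.9787

F_att = 1/2·(g−p) = 1/2·(-2,-1) = (-1.0000,-0.5000)
o1: d²=65 > ρ²=36 → inactive
o2: d²=80 > ρ²=36 → inactive
o3: d²=34 ≤ ρ²=36; F_rep = 17·(3,5)/34² = (0.0441,0.0735)
F = F_att + ΣF_rep = (-0.9559,-0.4265)
p' = p + 1/20·F = (0.9522,0.9787)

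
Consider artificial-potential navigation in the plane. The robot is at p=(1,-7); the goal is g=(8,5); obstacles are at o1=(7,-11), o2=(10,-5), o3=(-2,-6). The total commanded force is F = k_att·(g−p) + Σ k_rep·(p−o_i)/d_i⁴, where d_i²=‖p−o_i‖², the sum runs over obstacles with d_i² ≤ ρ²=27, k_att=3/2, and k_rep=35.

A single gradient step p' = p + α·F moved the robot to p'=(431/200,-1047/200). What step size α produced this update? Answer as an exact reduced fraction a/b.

F_att = 3/2·(g−p) = 3/2·(7,12) = (10.5000,18.0000)
o1: d²=52 > ρ²=27 → inactive
o2: d²=85 > ρ²=27 → inactive
o3: d²=10 ≤ ρ²=27; F_rep = 35·(3,-1)/10² = (1.0500,-0.3500)
F = F_att + ΣF_rep = (11.5500,17.6500)
Δp = p'−p = (1.1550,1.7650); α = Δx/Fx = (231/200) / (231/20) = 1/10
check: Δy/Fy = (353/200) / (353/20) = 1/10 ✓

α = 1/10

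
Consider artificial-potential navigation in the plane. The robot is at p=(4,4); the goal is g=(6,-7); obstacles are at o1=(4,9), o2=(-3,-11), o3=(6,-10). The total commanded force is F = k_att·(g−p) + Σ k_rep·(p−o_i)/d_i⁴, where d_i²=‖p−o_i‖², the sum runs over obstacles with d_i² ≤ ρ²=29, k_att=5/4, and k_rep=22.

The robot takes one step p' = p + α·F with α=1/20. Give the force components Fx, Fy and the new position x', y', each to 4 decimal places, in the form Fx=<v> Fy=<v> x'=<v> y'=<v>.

F_att = 5/4·(g−p) = 5/4·(2,-11) = (2.5000,-13.7500)
o1: d²=25 ≤ ρ²=29; F_rep = 22·(0,-5)/25² = (0.0000,-0.1760)
o2: d²=274 > ρ²=29 → inactive
o3: d²=200 > ρ²=29 → inactive
F = F_att + ΣF_rep = (2.5000,-13.9260)
p' = p + 1/20·F = (4.1250,3.3037)

Fx=2.5000 Fy=-13.9260 x'=4.1250 y'=3.3037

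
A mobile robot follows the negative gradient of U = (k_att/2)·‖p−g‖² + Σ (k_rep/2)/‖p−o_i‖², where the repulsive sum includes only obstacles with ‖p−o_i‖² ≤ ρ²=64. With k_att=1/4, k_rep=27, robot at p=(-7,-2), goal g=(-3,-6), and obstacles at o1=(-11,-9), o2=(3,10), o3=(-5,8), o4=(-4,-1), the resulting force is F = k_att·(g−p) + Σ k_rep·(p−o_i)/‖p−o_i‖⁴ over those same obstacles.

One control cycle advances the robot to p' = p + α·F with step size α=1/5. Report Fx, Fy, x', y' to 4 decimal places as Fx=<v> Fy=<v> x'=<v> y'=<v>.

F_att = 1/4·(g−p) = 1/4·(4,-4) = (1.0000,-1.0000)
o1: d²=65 > ρ²=64 → inactive
o2: d²=244 > ρ²=64 → inactive
o3: d²=104 > ρ²=64 → inactive
o4: d²=10 ≤ ρ²=64; F_rep = 27·(-3,-1)/10² = (-0.8100,-0.2700)
F = F_att + ΣF_rep = (0.1900,-1.2700)
p' = p + 1/5·F = (-6.9620,-2.2540)

Fx=0.1900 Fy=-1.2700 x'=-6.9620 y'=-2.2540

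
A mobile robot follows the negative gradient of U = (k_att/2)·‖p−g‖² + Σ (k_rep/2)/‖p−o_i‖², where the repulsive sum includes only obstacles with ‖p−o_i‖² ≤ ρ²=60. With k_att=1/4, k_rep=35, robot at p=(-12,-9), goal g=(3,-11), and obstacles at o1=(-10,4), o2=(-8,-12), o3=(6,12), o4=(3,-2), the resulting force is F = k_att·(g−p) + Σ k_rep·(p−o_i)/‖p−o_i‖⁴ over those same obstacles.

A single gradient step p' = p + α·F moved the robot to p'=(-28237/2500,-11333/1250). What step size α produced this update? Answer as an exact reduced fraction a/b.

α = 1/5

F_att = 1/4·(g−p) = 1/4·(15,-2) = (3.7500,-0.5000)
o1: d²=173 > ρ²=60 → inactive
o2: d²=25 ≤ ρ²=60; F_rep = 35·(-4,3)/25² = (-0.2240,0.1680)
o3: d²=765 > ρ²=60 → inactive
o4: d²=274 > ρ²=60 → inactive
F = F_att + ΣF_rep = (3.5260,-0.3320)
Δp = p'−p = (0.7052,-0.0664); α = Δx/Fx = (1763/2500) / (1763/500) = 1/5
check: Δy/Fy = (-83/1250) / (-83/250) = 1/5 ✓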